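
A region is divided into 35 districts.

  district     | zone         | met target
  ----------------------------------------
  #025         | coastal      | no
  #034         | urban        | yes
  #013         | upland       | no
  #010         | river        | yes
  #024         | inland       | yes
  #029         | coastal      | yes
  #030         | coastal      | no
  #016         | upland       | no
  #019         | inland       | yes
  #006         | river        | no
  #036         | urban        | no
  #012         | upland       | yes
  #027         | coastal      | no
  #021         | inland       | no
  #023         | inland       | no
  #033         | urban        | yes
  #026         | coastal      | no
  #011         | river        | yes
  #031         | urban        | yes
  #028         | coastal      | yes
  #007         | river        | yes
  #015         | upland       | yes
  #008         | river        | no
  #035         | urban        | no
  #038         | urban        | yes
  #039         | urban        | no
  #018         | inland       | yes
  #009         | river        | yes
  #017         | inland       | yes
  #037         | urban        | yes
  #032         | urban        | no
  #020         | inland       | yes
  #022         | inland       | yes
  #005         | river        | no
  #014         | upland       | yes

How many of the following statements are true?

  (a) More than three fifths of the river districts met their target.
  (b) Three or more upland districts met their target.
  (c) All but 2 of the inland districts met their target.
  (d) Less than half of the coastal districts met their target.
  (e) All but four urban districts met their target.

4

(a) river: |A| = 7, |A ∩ B| = 4; needs |A ∩ B| / |A| > 3/5 — false.
(b) upland: |A| = 5, |A ∩ B| = 3; needs |A ∩ B| ≥ 3 — true.
(c) inland: |A| = 8, |A ∩ B| = 6; needs |A ∖ B| = 2 — true.
(d) coastal: |A| = 6, |A ∩ B| = 2; needs |A ∩ B| < |A ∖ B| — true.
(e) urban: |A| = 9, |A ∩ B| = 5; needs |A ∖ B| = 4 — true.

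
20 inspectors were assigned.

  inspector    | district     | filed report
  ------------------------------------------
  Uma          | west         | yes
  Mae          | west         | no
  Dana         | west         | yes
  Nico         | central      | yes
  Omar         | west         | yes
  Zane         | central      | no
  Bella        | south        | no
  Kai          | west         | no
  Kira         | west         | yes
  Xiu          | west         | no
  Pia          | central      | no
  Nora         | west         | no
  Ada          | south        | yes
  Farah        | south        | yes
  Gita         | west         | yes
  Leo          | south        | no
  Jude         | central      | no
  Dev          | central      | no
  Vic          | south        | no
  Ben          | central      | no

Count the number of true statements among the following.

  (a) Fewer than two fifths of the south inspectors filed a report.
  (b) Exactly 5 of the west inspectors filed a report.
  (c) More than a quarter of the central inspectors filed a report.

1

(a) south: |A| = 5, |A ∩ B| = 2; needs |A ∩ B| / |A| < 2/5 — false.
(b) west: |A| = 9, |A ∩ B| = 5; needs |A ∩ B| = 5 — true.
(c) central: |A| = 6, |A ∩ B| = 1; needs |A ∩ B| / |A| > 1/4 — false.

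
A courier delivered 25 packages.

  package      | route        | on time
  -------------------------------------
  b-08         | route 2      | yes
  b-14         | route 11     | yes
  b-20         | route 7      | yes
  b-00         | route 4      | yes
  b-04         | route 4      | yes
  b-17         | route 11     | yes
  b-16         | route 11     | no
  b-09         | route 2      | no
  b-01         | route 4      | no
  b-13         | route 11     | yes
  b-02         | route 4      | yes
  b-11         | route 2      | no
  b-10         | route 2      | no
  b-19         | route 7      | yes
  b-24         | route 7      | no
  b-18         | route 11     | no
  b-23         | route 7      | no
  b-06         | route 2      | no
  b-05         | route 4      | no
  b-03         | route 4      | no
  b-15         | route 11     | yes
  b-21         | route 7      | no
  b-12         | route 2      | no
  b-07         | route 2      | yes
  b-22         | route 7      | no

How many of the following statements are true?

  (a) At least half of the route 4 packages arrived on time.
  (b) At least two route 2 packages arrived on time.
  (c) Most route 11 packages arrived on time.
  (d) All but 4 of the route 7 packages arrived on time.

4

(a) route 4: |A| = 6, |A ∩ B| = 3; needs |A ∩ B| ≥ |A ∖ B| — true.
(b) route 2: |A| = 7, |A ∩ B| = 2; needs |A ∩ B| ≥ 2 — true.
(c) route 11: |A| = 6, |A ∩ B| = 4; needs |A ∩ B| > |A ∖ B| — true.
(d) route 7: |A| = 6, |A ∩ B| = 2; needs |A ∖ B| = 4 — true.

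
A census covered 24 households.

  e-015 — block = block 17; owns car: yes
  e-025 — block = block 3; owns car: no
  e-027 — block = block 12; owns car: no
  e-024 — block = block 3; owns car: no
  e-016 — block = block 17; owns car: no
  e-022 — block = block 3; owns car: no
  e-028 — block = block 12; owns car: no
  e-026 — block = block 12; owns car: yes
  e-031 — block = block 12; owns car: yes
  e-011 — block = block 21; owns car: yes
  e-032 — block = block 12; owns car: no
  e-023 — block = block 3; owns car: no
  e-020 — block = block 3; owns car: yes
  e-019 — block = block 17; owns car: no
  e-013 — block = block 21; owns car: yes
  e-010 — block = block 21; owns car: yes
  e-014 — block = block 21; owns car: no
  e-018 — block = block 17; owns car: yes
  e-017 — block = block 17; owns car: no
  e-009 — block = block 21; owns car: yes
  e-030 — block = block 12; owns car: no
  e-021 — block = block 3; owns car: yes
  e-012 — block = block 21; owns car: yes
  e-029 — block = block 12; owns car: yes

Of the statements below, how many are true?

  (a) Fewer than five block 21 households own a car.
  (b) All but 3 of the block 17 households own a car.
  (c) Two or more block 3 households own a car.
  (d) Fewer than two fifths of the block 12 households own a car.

2

(a) block 21: |A| = 6, |A ∩ B| = 5; needs |A ∩ B| < 5 — false.
(b) block 17: |A| = 5, |A ∩ B| = 2; needs |A ∖ B| = 3 — true.
(c) block 3: |A| = 6, |A ∩ B| = 2; needs |A ∩ B| ≥ 2 — true.
(d) block 12: |A| = 7, |A ∩ B| = 3; needs |A ∩ B| / |A| < 2/5 — false.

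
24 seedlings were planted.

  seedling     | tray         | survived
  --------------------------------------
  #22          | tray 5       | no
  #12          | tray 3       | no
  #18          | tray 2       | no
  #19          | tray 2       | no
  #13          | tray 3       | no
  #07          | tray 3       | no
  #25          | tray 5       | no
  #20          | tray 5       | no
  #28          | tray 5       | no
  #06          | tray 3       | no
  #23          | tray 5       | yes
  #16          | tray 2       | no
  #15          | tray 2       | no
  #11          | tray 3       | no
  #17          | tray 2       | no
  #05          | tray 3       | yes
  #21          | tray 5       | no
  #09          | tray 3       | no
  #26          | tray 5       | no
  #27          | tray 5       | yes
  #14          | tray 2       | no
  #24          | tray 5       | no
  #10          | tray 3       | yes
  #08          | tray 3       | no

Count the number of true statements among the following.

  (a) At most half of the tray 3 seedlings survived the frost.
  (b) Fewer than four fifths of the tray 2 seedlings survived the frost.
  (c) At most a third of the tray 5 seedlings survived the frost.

(a) tray 3: |A| = 9, |A ∩ B| = 2; needs |A ∩ B| ≤ |A ∖ B| — true.
(b) tray 2: |A| = 6, |A ∩ B| = 0; needs |A ∩ B| / |A| < 4/5 — true.
(c) tray 5: |A| = 9, |A ∩ B| = 2; needs |A ∩ B| / |A| ≤ 1/3 — true.

3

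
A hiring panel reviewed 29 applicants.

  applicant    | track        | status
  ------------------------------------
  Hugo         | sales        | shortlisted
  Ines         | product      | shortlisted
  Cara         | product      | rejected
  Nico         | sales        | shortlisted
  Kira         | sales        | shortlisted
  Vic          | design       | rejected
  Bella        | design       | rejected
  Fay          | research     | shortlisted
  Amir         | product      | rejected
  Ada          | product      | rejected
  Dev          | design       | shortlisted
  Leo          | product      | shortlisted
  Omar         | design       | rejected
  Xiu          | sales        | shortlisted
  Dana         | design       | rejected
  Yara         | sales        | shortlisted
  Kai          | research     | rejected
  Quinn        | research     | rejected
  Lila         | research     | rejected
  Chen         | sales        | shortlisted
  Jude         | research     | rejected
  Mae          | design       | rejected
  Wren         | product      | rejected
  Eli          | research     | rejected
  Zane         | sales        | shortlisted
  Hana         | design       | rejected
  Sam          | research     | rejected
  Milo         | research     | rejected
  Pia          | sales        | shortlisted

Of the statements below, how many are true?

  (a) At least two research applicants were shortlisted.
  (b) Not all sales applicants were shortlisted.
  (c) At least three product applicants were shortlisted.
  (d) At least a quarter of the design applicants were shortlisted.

(a) research: |A| = 8, |A ∩ B| = 1; needs |A ∩ B| ≥ 2 — false.
(b) sales: |A| = 8, |A ∩ B| = 8; needs A ⊄ B (|A ∖ B| ≥ 1) — false.
(c) product: |A| = 6, |A ∩ B| = 2; needs |A ∩ B| ≥ 3 — false.
(d) design: |A| = 7, |A ∩ B| = 1; needs |A ∩ B| / |A| ≥ 1/4 — false.

0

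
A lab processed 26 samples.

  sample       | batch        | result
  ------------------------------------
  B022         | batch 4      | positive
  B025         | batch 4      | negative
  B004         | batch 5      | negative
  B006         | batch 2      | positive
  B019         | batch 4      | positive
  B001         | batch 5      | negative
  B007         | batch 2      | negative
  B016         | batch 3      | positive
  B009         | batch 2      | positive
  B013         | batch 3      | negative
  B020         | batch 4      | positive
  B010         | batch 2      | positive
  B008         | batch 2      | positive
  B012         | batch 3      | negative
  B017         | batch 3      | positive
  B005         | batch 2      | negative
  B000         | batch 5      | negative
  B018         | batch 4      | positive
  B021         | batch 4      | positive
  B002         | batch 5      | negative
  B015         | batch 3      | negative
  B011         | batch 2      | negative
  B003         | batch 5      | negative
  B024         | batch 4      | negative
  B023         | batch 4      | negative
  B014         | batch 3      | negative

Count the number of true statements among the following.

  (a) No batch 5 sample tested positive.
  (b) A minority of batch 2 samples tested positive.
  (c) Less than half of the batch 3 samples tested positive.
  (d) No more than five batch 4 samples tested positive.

(a) batch 5: |A| = 5, |A ∩ B| = 0; needs A ∩ B = ∅ (|A ∩ B| = 0) — true.
(b) batch 2: |A| = 7, |A ∩ B| = 4; needs |A ∩ B| < |A ∖ B| — false.
(c) batch 3: |A| = 6, |A ∩ B| = 2; needs |A ∩ B| < |A ∖ B| — true.
(d) batch 4: |A| = 8, |A ∩ B| = 5; needs |A ∩ B| ≤ 5 — true.

3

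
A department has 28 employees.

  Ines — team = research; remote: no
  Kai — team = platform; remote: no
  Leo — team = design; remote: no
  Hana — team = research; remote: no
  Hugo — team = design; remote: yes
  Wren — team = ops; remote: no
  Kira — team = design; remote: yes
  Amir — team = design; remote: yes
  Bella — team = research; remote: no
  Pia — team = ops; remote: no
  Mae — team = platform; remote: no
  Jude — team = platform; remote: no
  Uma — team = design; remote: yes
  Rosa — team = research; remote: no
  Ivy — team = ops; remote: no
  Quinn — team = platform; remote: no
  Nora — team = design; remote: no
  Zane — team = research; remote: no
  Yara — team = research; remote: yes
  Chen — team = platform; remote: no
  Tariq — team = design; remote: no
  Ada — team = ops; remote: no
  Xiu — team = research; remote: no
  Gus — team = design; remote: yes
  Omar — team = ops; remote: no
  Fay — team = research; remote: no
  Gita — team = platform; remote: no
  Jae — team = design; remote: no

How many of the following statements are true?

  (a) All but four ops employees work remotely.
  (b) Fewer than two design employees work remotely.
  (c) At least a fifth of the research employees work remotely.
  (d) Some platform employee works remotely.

(a) ops: |A| = 5, |A ∩ B| = 0; needs |A ∖ B| = 4 — false.
(b) design: |A| = 9, |A ∩ B| = 5; needs |A ∩ B| < 2 — false.
(c) research: |A| = 8, |A ∩ B| = 1; needs |A ∩ B| / |A| ≥ 1/5 — false.
(d) platform: |A| = 6, |A ∩ B| = 0; needs A ∩ B ≠ ∅ (|A ∩ B| ≥ 1) — false.

0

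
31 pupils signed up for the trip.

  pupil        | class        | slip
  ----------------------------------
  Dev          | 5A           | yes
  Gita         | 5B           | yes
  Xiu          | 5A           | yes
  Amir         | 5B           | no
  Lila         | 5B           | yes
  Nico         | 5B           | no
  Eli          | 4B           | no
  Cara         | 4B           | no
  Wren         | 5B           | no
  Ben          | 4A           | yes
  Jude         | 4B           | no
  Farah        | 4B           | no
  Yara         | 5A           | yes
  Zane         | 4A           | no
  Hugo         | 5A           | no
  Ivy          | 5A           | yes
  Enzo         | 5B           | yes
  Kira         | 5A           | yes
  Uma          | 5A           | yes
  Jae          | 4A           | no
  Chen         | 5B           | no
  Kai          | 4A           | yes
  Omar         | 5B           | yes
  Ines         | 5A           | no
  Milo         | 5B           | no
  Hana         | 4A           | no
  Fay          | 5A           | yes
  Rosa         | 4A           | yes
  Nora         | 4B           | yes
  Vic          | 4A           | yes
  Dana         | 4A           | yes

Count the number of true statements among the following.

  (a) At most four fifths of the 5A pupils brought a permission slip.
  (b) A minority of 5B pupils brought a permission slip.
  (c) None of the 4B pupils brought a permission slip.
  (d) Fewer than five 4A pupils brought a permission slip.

2

(a) 5A: |A| = 9, |A ∩ B| = 7; needs |A ∩ B| / |A| ≤ 4/5 — true.
(b) 5B: |A| = 9, |A ∩ B| = 4; needs |A ∩ B| < |A ∖ B| — true.
(c) 4B: |A| = 5, |A ∩ B| = 1; needs A ∩ B = ∅ (|A ∩ B| = 0) — false.
(d) 4A: |A| = 8, |A ∩ B| = 5; needs |A ∩ B| < 5 — false.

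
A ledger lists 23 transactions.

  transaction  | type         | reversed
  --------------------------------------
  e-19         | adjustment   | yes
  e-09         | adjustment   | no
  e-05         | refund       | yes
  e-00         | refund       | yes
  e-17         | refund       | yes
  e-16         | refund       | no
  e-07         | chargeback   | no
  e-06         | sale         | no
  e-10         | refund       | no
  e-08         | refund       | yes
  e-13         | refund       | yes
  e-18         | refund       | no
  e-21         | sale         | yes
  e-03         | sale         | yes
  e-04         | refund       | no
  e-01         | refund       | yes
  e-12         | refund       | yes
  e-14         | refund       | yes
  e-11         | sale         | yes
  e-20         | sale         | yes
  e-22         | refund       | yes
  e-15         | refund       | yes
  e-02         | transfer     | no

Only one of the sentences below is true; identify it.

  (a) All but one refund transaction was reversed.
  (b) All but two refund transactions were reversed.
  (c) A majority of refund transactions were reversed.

|A| = 14, |A ∩ B| = 10, |A ∖ B| = 4.
(a) requires |A ∖ B| = 1: false.
(b) requires |A ∖ B| = 2: false.
(c) requires |A ∩ B| > |A ∖ B|: true.

(c)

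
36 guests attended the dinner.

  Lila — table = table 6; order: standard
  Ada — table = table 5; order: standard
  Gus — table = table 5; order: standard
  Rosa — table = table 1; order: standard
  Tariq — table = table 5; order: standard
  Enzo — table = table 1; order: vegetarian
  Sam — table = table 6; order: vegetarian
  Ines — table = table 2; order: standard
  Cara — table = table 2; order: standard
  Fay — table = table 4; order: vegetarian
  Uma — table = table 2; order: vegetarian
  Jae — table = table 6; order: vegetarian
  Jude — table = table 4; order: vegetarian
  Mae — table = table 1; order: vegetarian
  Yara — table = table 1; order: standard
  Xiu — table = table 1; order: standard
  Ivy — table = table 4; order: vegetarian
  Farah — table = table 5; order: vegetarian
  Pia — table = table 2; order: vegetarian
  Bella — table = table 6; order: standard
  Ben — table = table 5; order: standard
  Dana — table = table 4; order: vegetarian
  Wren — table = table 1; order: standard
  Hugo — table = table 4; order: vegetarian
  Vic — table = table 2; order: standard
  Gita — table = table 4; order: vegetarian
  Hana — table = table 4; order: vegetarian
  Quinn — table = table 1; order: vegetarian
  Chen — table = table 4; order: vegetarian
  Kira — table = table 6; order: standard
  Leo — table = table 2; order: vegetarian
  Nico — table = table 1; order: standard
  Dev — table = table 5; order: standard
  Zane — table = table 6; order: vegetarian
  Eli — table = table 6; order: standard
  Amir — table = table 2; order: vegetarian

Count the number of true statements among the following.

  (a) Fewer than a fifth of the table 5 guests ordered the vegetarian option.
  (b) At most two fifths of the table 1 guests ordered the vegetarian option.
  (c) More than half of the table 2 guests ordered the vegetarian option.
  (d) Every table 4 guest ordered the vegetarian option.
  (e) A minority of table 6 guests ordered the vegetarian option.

5

(a) table 5: |A| = 6, |A ∩ B| = 1; needs |A ∩ B| / |A| < 1/5 — true.
(b) table 1: |A| = 8, |A ∩ B| = 3; needs |A ∩ B| / |A| ≤ 2/5 — true.
(c) table 2: |A| = 7, |A ∩ B| = 4; needs |A ∩ B| > |A ∖ B| — true.
(d) table 4: |A| = 8, |A ∩ B| = 8; needs A ⊆ B, i.e. every element of A is in B (|A ∖ B| = 0) — true.
(e) table 6: |A| = 7, |A ∩ B| = 3; needs |A ∩ B| < |A ∖ B| — true.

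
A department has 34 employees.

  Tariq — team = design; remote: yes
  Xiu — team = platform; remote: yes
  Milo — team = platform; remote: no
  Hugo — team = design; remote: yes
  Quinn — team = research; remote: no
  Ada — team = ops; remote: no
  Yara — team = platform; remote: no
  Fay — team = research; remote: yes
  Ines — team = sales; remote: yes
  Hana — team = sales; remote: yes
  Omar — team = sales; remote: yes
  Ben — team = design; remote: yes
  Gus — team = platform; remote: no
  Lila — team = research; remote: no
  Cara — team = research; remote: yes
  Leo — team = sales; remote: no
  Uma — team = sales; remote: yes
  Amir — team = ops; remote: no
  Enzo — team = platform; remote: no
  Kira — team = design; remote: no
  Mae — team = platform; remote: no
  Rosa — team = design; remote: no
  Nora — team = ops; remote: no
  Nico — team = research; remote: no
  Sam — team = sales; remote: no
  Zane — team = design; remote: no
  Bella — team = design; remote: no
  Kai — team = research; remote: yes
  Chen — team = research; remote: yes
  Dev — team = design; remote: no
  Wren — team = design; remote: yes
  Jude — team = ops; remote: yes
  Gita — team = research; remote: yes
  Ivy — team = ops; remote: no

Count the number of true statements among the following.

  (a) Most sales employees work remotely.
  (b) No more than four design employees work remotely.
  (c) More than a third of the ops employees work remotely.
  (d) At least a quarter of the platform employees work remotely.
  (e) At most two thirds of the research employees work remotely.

(a) sales: |A| = 6, |A ∩ B| = 4; needs |A ∩ B| > |A ∖ B| — true.
(b) design: |A| = 9, |A ∩ B| = 4; needs |A ∩ B| ≤ 4 — true.
(c) ops: |A| = 5, |A ∩ B| = 1; needs |A ∩ B| / |A| > 1/3 — false.
(d) platform: |A| = 6, |A ∩ B| = 1; needs |A ∩ B| / |A| ≥ 1/4 — false.
(e) research: |A| = 8, |A ∩ B| = 5; needs |A ∩ B| / |A| ≤ 2/3 — true.

3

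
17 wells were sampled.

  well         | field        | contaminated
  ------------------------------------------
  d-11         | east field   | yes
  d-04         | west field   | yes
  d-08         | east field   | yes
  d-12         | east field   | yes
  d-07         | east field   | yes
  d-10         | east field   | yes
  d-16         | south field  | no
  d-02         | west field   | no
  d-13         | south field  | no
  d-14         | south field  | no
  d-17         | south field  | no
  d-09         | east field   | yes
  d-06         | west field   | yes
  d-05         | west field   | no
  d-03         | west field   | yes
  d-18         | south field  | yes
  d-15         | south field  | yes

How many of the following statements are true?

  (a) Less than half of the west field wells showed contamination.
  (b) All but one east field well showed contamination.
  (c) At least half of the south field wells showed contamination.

(a) west field: |A| = 5, |A ∩ B| = 3; needs |A ∩ B| < |A ∖ B| — false.
(b) east field: |A| = 6, |A ∩ B| = 6; needs |A ∖ B| = 1 — false.
(c) south field: |A| = 6, |A ∩ B| = 2; needs |A ∩ B| ≥ |A ∖ B| — false.

0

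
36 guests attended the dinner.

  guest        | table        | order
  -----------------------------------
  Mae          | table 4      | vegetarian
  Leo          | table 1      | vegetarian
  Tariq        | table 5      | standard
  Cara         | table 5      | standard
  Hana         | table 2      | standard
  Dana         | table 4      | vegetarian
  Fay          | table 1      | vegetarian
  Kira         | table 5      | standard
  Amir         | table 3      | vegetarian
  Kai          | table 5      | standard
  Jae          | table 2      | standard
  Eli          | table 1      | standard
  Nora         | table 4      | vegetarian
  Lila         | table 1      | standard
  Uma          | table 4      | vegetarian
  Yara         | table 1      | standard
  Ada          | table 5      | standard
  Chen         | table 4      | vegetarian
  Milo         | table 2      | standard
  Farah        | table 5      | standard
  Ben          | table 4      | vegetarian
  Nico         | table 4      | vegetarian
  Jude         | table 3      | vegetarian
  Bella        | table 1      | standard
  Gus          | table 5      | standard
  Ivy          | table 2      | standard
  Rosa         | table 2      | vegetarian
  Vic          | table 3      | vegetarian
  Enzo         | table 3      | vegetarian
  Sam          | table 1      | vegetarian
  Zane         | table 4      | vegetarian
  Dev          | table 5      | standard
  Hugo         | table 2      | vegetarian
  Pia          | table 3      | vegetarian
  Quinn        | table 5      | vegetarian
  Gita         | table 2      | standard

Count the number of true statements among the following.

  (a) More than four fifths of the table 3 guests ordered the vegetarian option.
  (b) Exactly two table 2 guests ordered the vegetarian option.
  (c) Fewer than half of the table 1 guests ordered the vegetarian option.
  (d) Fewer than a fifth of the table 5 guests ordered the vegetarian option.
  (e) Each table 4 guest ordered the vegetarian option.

5

(a) table 3: |A| = 5, |A ∩ B| = 5; needs |A ∩ B| / |A| > 4/5 — true.
(b) table 2: |A| = 7, |A ∩ B| = 2; needs |A ∩ B| = 2 — true.
(c) table 1: |A| = 7, |A ∩ B| = 3; needs |A ∩ B| < |A ∖ B| — true.
(d) table 5: |A| = 9, |A ∩ B| = 1; needs |A ∩ B| / |A| < 1/5 — true.
(e) table 4: |A| = 8, |A ∩ B| = 8; needs A ⊆ B, i.e. every element of A is in B (|A ∖ B| = 0) — true.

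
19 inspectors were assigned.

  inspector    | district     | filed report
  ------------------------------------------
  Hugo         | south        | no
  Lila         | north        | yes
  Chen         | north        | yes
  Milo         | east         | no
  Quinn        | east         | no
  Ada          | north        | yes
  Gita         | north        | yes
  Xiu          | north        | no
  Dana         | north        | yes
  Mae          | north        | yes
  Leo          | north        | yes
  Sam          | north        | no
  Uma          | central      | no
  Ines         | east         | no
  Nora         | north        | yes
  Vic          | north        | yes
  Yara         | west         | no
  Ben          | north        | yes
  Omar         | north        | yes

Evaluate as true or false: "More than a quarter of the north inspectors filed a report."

True

The determiner here denotes the relation: |A ∩ B| / |A| > 1/4.
A (the restrictor) = {Lila, Chen, Ada, Gita, Xiu, Dana, Mae, Leo, Sam, Nora, Vic, Ben, Omar}, |A| = 13.
A ∩ B = {Lila, Chen, Ada, Gita, Dana, Mae, Leo, Nora, Vic, Ben, Omar}, so |A ∩ B| = 11.
A ∖ B = {Xiu, Sam}, so |A ∖ B| = 2.
|A ∩ B|/|A| = 11/13, so the statement is true.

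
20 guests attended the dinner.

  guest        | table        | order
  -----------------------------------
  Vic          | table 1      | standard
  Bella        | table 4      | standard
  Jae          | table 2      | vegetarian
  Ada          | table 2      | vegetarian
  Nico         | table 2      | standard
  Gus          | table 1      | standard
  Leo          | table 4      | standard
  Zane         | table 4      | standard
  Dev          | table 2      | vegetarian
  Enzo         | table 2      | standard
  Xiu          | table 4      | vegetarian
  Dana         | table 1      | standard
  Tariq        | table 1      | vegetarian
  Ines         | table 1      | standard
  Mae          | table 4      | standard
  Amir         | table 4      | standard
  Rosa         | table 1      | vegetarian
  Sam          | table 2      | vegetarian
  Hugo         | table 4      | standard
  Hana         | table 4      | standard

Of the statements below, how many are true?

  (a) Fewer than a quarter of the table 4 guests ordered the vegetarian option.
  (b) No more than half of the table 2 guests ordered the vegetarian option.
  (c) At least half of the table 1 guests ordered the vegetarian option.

1

(a) table 4: |A| = 8, |A ∩ B| = 1; needs |A ∩ B| / |A| < 1/4 — true.
(b) table 2: |A| = 6, |A ∩ B| = 4; needs |A ∩ B| ≤ |A ∖ B| — false.
(c) table 1: |A| = 6, |A ∩ B| = 2; needs |A ∩ B| ≥ |A ∖ B| — false.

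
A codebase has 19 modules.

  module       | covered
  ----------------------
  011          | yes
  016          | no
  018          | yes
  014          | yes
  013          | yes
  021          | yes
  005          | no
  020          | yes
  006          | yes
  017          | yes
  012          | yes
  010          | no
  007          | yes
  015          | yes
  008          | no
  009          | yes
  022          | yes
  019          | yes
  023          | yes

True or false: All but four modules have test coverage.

True

Truth condition: |A ∖ B| = 4.
|A| = 19, |A ∩ B| = 15, |A ∖ B| = 4.
|A ∖ B| = 4, so the statement is true.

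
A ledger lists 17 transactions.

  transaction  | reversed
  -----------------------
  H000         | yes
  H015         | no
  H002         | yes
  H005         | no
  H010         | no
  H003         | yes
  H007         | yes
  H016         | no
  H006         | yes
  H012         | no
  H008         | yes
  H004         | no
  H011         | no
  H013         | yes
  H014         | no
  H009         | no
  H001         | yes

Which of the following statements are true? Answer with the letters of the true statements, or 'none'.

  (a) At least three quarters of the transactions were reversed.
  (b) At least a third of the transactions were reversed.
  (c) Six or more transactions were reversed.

|A| = 17, |A ∩ B| = 8, |A ∖ B| = 9.
(a) |A ∩ B| / |A| ≥ 3/4: fails.
(b) |A ∩ B| / |A| ≥ 1/3: holds.
(c) |A ∩ B| ≥ 6: holds.

(b), (c)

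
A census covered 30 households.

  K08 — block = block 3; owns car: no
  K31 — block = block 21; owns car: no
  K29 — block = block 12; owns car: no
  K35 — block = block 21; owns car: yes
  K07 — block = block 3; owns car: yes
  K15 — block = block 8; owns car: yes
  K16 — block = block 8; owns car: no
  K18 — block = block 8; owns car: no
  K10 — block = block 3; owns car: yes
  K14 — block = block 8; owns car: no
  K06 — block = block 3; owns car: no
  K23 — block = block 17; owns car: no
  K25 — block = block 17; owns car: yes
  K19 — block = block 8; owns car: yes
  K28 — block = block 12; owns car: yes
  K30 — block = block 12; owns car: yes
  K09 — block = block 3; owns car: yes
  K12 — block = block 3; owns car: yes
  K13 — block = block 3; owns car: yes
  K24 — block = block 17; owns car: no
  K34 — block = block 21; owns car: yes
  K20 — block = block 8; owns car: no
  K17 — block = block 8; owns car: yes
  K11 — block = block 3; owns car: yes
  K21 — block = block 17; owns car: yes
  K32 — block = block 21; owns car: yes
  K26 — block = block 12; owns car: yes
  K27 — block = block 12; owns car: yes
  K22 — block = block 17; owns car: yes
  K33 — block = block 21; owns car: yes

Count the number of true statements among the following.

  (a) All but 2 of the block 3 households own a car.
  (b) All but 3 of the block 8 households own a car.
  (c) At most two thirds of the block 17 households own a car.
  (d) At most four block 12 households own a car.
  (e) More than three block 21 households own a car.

4

(a) block 3: |A| = 8, |A ∩ B| = 6; needs |A ∖ B| = 2 — true.
(b) block 8: |A| = 7, |A ∩ B| = 3; needs |A ∖ B| = 3 — false.
(c) block 17: |A| = 5, |A ∩ B| = 3; needs |A ∩ B| / |A| ≤ 2/3 — true.
(d) block 12: |A| = 5, |A ∩ B| = 4; needs |A ∩ B| ≤ 4 — true.
(e) block 21: |A| = 5, |A ∩ B| = 4; needs |A ∩ B| > 3 — true.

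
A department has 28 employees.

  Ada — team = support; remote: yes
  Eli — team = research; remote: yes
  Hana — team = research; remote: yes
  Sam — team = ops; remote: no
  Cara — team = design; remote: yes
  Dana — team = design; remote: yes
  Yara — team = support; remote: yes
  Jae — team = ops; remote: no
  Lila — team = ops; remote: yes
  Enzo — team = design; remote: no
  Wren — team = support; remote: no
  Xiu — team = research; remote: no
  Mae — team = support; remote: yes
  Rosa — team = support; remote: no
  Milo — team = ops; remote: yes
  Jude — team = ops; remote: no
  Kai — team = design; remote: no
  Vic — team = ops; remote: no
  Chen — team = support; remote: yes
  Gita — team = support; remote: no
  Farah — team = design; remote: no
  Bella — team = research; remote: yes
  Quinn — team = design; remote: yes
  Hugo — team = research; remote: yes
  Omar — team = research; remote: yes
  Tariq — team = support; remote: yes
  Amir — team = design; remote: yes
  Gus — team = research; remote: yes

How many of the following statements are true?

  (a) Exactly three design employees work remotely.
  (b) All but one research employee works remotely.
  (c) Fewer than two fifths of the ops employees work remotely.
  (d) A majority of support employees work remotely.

(a) design: |A| = 7, |A ∩ B| = 4; needs |A ∩ B| = 3 — false.
(b) research: |A| = 7, |A ∩ B| = 6; needs |A ∖ B| = 1 — true.
(c) ops: |A| = 6, |A ∩ B| = 2; needs |A ∩ B| / |A| < 2/5 — true.
(d) support: |A| = 8, |A ∩ B| = 5; needs |A ∩ B| > |A ∖ B| — true.

3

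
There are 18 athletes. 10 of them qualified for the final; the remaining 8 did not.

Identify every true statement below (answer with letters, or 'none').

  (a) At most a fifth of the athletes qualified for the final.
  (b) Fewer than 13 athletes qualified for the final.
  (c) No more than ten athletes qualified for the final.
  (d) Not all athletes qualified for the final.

(b), (c), (d)

|A| = 18, |A ∩ B| = 10, |A ∖ B| = 8.
(a) |A ∩ B| / |A| ≤ 1/5: fails.
(b) |A ∩ B| < 13: holds.
(c) |A ∩ B| ≤ 10: holds.
(d) A ⊄ B (|A ∖ B| ≥ 1): holds.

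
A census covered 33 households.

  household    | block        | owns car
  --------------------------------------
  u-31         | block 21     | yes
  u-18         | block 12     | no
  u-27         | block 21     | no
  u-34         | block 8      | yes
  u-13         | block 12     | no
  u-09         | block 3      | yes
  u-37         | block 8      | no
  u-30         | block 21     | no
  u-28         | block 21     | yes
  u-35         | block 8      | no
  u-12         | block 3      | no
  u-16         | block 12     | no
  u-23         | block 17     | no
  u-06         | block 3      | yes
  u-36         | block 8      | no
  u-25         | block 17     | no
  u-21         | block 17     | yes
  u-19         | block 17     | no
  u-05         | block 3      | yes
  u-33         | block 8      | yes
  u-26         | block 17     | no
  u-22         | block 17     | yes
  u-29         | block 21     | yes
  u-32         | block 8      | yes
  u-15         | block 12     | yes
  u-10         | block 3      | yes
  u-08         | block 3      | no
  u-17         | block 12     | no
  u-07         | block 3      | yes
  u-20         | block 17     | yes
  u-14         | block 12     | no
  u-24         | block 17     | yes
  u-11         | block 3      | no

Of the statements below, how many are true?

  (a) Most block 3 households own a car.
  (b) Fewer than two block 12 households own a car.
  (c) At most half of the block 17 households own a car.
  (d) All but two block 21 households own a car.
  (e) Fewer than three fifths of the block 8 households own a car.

(a) block 3: |A| = 8, |A ∩ B| = 5; needs |A ∩ B| > |A ∖ B| — true.
(b) block 12: |A| = 6, |A ∩ B| = 1; needs |A ∩ B| < 2 — true.
(c) block 17: |A| = 8, |A ∩ B| = 4; needs |A ∩ B| ≤ |A ∖ B| — true.
(d) block 21: |A| = 5, |A ∩ B| = 3; needs |A ∖ B| = 2 — true.
(e) block 8: |A| = 6, |A ∩ B| = 3; needs |A ∩ B| / |A| < 3/5 — true.

5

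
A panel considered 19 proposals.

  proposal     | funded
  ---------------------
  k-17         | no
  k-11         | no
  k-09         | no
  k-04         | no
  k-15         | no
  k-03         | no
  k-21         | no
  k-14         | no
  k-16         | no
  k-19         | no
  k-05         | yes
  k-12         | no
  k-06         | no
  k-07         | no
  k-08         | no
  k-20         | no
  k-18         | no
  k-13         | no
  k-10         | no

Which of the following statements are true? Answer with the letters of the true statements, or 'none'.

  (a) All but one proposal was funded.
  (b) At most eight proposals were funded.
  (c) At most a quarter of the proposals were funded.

|A| = 19, |A ∩ B| = 1, |A ∖ B| = 18.
(a) |A ∖ B| = 1: fails.
(b) |A ∩ B| ≤ 8: holds.
(c) |A ∩ B| / |A| ≤ 1/4: holds.

(b), (c)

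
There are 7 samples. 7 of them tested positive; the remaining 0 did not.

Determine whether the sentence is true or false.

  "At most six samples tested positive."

'At most six samples tested positive' holds iff |A ∩ B| ≤ 6.
|A| = 7, |A ∩ B| = 7, |A ∖ B| = 0.
|A ∩ B| = 7, so the statement is false.

False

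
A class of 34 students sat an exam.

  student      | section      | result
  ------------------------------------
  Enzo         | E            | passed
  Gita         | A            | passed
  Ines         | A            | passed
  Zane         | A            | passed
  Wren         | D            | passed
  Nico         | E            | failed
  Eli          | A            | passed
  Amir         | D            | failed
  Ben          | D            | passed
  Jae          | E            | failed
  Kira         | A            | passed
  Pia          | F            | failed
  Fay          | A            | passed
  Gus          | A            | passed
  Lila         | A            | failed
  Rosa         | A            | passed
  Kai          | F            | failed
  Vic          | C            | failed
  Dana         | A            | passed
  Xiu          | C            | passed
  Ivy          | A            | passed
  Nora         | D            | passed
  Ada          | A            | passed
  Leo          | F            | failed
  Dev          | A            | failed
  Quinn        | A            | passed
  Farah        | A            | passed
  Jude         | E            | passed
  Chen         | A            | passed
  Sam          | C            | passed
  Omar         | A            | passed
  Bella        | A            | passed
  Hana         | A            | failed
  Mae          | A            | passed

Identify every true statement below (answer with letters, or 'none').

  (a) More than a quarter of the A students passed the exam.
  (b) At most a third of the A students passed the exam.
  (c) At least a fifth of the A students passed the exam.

|A| = 20, |A ∩ B| = 17, |A ∖ B| = 3.
(a) |A ∩ B| / |A| > 1/4: holds.
(b) |A ∩ B| / |A| ≤ 1/3: fails.
(c) |A ∩ B| / |A| ≥ 1/5: holds.

(a), (c)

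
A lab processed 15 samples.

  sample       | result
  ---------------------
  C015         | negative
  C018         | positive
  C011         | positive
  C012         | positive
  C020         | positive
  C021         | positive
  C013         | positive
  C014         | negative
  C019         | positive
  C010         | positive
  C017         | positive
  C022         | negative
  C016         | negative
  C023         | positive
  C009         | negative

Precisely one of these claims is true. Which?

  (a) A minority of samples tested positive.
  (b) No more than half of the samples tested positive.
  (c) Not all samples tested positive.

(c)

|A| = 15, |A ∩ B| = 10, |A ∖ B| = 5.
(a) requires |A ∩ B| < |A ∖ B|: false.
(b) requires |A ∩ B| ≤ |A ∖ B|: false.
(c) requires A ⊄ B (|A ∖ B| ≥ 1): true.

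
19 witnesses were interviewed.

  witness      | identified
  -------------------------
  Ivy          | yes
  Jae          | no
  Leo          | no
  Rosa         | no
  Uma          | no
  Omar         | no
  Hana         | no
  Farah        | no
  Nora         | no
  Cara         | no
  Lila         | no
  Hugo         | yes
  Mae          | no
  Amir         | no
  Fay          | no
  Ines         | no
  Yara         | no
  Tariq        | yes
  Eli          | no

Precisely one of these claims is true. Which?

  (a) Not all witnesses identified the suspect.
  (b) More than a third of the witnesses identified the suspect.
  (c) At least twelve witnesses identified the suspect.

(a)

|A| = 19, |A ∩ B| = 3, |A ∖ B| = 16.
(a) requires A ⊄ B (|A ∖ B| ≥ 1): true.
(b) requires |A ∩ B| / |A| > 1/3: false.
(c) requires |A ∩ B| ≥ 12: false.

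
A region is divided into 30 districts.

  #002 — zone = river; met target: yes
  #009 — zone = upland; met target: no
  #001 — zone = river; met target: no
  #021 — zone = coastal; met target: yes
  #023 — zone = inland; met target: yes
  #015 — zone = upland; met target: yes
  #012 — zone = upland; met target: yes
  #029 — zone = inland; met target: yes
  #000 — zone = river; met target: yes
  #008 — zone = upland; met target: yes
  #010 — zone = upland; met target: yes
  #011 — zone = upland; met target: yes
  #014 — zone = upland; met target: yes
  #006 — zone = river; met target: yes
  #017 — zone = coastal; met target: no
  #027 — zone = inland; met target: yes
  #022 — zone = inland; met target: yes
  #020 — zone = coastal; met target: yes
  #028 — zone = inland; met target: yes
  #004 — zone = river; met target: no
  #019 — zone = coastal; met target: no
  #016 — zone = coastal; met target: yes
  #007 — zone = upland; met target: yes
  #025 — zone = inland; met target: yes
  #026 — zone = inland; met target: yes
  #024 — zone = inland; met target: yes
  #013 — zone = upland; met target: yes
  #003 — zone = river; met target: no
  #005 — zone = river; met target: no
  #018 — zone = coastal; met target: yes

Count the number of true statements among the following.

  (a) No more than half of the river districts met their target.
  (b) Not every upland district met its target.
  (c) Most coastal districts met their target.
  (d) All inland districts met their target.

(a) river: |A| = 7, |A ∩ B| = 3; needs |A ∩ B| ≤ |A ∖ B| — true.
(b) upland: |A| = 9, |A ∩ B| = 8; needs A ⊄ B (|A ∖ B| ≥ 1) — true.
(c) coastal: |A| = 6, |A ∩ B| = 4; needs |A ∩ B| > |A ∖ B| — true.
(d) inland: |A| = 8, |A ∩ B| = 8; needs A ⊆ B, i.e. every element of A is in B (|A ∖ B| = 0) — true.

4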